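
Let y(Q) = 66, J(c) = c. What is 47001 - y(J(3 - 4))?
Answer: 46935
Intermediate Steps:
47001 - y(J(3 - 4)) = 47001 - 1*66 = 47001 - 66 = 46935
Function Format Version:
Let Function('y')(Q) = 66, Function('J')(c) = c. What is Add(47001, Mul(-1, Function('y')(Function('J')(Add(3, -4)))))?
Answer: 46935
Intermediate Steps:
Add(47001, Mul(-1, Function('y')(Function('J')(Add(3, -4))))) = Add(47001, Mul(-1, 66)) = Add(47001, -66) = 46935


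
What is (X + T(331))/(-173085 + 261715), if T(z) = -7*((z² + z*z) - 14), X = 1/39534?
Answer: -60635509703/3503898420 ≈ -17.305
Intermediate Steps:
X = 1/39534 ≈ 2.5295e-5
T(z) = 98 - 14*z² (T(z) = -7*((z² + z²) - 14) = -7*(2*z² - 14) = -7*(-14 + 2*z²) = 98 - 14*z²)
(X + T(331))/(-173085 + 261715) = (1/39534 + (98 - 14*331²))/(-173085 + 261715) = (1/39534 + (98 - 14*109561))/88630 = (1/39534 + (98 - 1533854))*(1/88630) = (1/39534 - 1533756)*(1/88630) = -60635509703/39534*1/88630 = -60635509703/3503898420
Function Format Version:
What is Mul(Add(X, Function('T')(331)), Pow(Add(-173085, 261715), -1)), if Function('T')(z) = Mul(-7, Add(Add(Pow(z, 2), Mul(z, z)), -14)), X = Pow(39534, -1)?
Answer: Rational(-60635509703, 3503898420) ≈ -17.305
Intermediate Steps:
X = Rational(1, 39534) ≈ 2.5295e-5
Function('T')(z) = Add(98, Mul(-14, Pow(z, 2))) (Function('T')(z) = Mul(-7, Add(Add(Pow(z, 2), Pow(z, 2)), -14)) = Mul(-7, Add(Mul(2, Pow(z, 2)), -14)) = Mul(-7, Add(-14, Mul(2, Pow(z, 2)))) = Add(98, Mul(-14, Pow(z, 2))))
Mul(Add(X, Function('T')(331)), Pow(Add(-173085, 261715), -1)) = Mul(Add(Rational(1, 39534), Add(98, Mul(-14, Pow(331, 2)))), Pow(Add(-173085, 261715), -1)) = Mul(Add(Rational(1, 39534), Add(98, Mul(-14, 109561))), Pow(88630, -1)) = Mul(Add(Rational(1, 39534), Add(98, -1533854)), Rational(1, 88630)) = Mul(Add(Rational(1, 39534), -1533756), Rational(1, 88630)) = Mul(Rational(-60635509703, 39534), Rational(1, 88630)) = Rational(-60635509703, 3503898420)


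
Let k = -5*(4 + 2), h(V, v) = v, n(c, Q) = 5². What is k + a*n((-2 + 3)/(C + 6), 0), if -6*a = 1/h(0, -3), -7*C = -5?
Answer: -515/18 ≈ -28.611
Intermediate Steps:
C = 5/7 (C = -⅐*(-5) = 5/7 ≈ 0.71429)
n(c, Q) = 25
a = 1/18 (a = -⅙/(-3) = -⅙*(-⅓) = 1/18 ≈ 0.055556)
k = -30 (k = -5*6 = -30)
k + a*n((-2 + 3)/(C + 6), 0) = -30 + (1/18)*25 = -30 + 25/18 = -515/18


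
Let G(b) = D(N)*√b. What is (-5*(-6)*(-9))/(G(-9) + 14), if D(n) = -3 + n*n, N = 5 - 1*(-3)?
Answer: -756/6737 + 9882*I/6737 ≈ -0.11222 + 1.4668*I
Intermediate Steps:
N = 8 (N = 5 + 3 = 8)
D(n) = -3 + n²
G(b) = 61*√b (G(b) = (-3 + 8²)*√b = (-3 + 64)*√b = 61*√b)
(-5*(-6)*(-9))/(G(-9) + 14) = (-5*(-6)*(-9))/(61*√(-9) + 14) = (30*(-9))/(61*(3*I) + 14) = -270/(183*I + 14) = -270/(14 + 183*I) = ((14 - 183*I)/33685)*(-270) = -54*(14 - 183*I)/6737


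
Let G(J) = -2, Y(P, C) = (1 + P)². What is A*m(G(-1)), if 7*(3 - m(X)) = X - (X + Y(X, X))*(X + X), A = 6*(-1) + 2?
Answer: -108/7 ≈ -15.429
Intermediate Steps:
A = -4 (A = -6 + 2 = -4)
m(X) = 3 - X/7 + 2*X*(X + (1 + X)²)/7 (m(X) = 3 - (X - (X + (1 + X)²)*(X + X))/7 = 3 - (X - (X + (1 + X)²)*2*X)/7 = 3 - (X - 2*X*(X + (1 + X)²))/7 = 3 + (-X/7 + 2*X*(X + (1 + X)²)/7) = 3 - X/7 + 2*X*(X + (1 + X)²)/7)
A*m(G(-1)) = -4*(3 + (⅐)*(-2) + (2/7)*(-2)³ + (6/7)*(-2)²) = -4*(3 - 2/7 + (2/7)*(-8) + (6/7)*4) = -4*(3 - 2/7 - 16/7 + 24/7) = -4*27/7 = -108/7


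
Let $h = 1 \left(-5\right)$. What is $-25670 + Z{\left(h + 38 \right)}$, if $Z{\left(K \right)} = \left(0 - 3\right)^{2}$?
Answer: $-25661$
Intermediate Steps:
$h = -5$
$Z{\left(K \right)} = 9$ ($Z{\left(K \right)} = \left(-3\right)^{2} = 9$)
$-25670 + Z{\left(h + 38 \right)} = -25670 + 9 = -25661$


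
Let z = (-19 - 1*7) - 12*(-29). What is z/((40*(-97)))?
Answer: -161/1940 ≈ -0.082990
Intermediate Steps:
z = 322 (z = (-19 - 7) + 348 = -26 + 348 = 322)
z/((40*(-97))) = 322/((40*(-97))) = 322/(-3880) = 322*(-1/3880) = -161/1940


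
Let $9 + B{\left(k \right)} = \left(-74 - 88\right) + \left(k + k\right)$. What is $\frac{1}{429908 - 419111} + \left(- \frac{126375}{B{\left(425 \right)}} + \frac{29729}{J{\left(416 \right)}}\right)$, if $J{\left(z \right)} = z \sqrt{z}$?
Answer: $- \frac{1364470196}{7331163} + \frac{29729 \sqrt{26}}{43264} \approx -182.62$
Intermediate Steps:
$B{\left(k \right)} = -171 + 2 k$ ($B{\left(k \right)} = -9 + \left(\left(-74 - 88\right) + \left(k + k\right)\right) = -9 + \left(-162 + 2 k\right) = -171 + 2 k$)
$J{\left(z \right)} = z^{\frac{3}{2}}$
$\frac{1}{429908 - 419111} + \left(- \frac{126375}{B{\left(425 \right)}} + \frac{29729}{J{\left(416 \right)}}\right) = \frac{1}{429908 - 419111} + \left(- \frac{126375}{-171 + 2 \cdot 425} + \frac{29729}{416^{\frac{3}{2}}}\right) = \frac{1}{10797} + \left(- \frac{126375}{-171 + 850} + \frac{29729}{1664 \sqrt{26}}\right) = \frac{1}{10797} - \left(\frac{126375}{679} - \frac{29729 \sqrt{26}}{43264}\right) = - \frac{1364470196}{7331163} + \frac{29729 \sqrt{26}}{43264}$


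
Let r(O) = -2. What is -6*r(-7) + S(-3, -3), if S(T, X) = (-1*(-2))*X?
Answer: 6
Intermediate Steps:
S(T, X) = 2*X
-6*r(-7) + S(-3, -3) = -6*(-2) + 2*(-3) = 12 - 6 = 6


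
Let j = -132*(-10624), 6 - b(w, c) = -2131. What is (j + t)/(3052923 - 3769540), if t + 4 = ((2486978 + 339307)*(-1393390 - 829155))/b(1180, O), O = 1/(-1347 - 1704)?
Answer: 6278548743457/1531410529 ≈ 4099.8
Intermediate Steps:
O = -1/3051 (O = 1/(-3051) = -1/3051 ≈ -0.00032776)
b(w, c) = 2137 (b(w, c) = 6 - 1*(-2131) = 6 + 2131 = 2137)
t = -6281545603873/2137 (t = -4 + ((2486978 + 339307)*(-1393390 - 829155))/2137 = -4 + (2826285*(-2222545))*(1/2137) = -4 - 6281545595325*1/2137 = -4 - 6281545595325/2137 = -6281545603873/2137 ≈ -2.9394e+9)
j = 1402368
(j + t)/(3052923 - 3769540) = (1402368 - 6281545603873/2137)/(3052923 - 3769540) = -6278548743457/2137/(-716617) = -6278548743457/2137*(-1/716617) = 6278548743457/1531410529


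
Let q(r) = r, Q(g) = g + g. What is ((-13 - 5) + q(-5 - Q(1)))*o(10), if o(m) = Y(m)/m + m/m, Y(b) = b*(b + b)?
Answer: -525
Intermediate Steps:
Q(g) = 2*g
Y(b) = 2*b² (Y(b) = b*(2*b) = 2*b²)
o(m) = 1 + 2*m (o(m) = (2*m²)/m + m/m = 2*m + 1 = 1 + 2*m)
((-13 - 5) + q(-5 - Q(1)))*o(10) = ((-13 - 5) + (-5 - 2))*(1 + 2*10) = (-18 + (-5 - 1*2))*(1 + 20) = (-18 + (-5 - 2))*21 = (-18 - 7)*21 = -25*21 = -525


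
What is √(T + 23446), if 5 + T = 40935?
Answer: 2*√16094 ≈ 253.72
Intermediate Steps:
T = 40930 (T = -5 + 40935 = 40930)
√(T + 23446) = √(40930 + 23446) = √64376 = 2*√16094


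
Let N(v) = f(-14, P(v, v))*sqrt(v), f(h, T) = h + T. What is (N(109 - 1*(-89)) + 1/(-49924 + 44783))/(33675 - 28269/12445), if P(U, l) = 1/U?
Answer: -12445/2154372581946 - 2028535*sqrt(22)/1626927588 ≈ -0.0058483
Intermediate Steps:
f(h, T) = T + h
N(v) = sqrt(v)*(-14 + 1/v) (N(v) = (1/v - 14)*sqrt(v) = (-14 + 1/v)*sqrt(v) = sqrt(v)*(-14 + 1/v))
(N(109 - 1*(-89)) + 1/(-49924 + 44783))/(33675 - 28269/12445) = ((1 - 14*(109 - 1*(-89)))/sqrt(109 - 1*(-89)) + 1/(-49924 + 44783))/(33675 - 28269/12445) = ((1 - 14*(109 + 89))/sqrt(109 + 89) + 1/(-5141))/(33675 - 28269*1/12445) = ((1 - 14*198)/sqrt(198) - 1/5141)/(33675 - 28269/12445) = ((sqrt(22)/66)*(1 - 2772) - 1/5141)/(419057106/12445) = ((sqrt(22)/66)*(-2771) - 1/5141)*(12445/419057106) = (-2771*sqrt(22)/66 - 1/5141)*(12445/419057106) = (-1/5141 - 2771*sqrt(22)/66)*(12445/419057106) = -12445/2154372581946 - 2028535*sqrt(22)/1626927588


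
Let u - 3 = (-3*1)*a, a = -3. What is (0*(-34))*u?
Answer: 0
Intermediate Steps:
u = 12 (u = 3 - 3*1*(-3) = 3 - 3*(-3) = 3 + 9 = 12)
(0*(-34))*u = (0*(-34))*12 = 0*12 = 0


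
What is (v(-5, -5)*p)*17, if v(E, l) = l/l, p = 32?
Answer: 544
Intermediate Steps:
v(E, l) = 1
(v(-5, -5)*p)*17 = (1*32)*17 = 32*17 = 544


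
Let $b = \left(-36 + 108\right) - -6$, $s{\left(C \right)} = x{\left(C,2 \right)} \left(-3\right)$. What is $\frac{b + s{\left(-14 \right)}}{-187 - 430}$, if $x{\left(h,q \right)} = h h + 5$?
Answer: $\frac{525}{617} \approx 0.85089$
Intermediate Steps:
$x{\left(h,q \right)} = 5 + h^{2}$ ($x{\left(h,q \right)} = h^{2} + 5 = 5 + h^{2}$)
$s{\left(C \right)} = -15 - 3 C^{2}$ ($s{\left(C \right)} = \left(5 + C^{2}\right) \left(-3\right) = -15 - 3 C^{2}$)
$b = 78$ ($b = 72 + \left(10 - 4\right) = 72 + 6 = 78$)
$\frac{b + s{\left(-14 \right)}}{-187 - 430} = \frac{78 - \left(15 + 3 \left(-14\right)^{2}\right)}{-187 - 430} = \frac{78 - 603}{-617} = \left(78 - 603\right) \left(- \frac{1}{617}\right) = \left(-525\right) \left(- \frac{1}{617}\right) = \frac{525}{617}$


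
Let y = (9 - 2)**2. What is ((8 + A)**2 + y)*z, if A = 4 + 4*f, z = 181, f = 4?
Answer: 150773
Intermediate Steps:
A = 20 (A = 4 + 4*4 = 4 + 16 = 20)
y = 49 (y = 7**2 = 49)
((8 + A)**2 + y)*z = ((8 + 20)**2 + 49)*181 = (28**2 + 49)*181 = (784 + 49)*181 = 833*181 = 150773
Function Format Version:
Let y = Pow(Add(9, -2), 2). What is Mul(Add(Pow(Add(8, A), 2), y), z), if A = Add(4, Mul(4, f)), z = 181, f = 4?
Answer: 150773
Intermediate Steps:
A = 20 (A = Add(4, Mul(4, 4)) = Add(4, 16) = 20)
y = 49 (y = Pow(7, 2) = 49)
Mul(Add(Pow(Add(8, A), 2), y), z) = Mul(Add(Pow(Add(8, 20), 2), 49), 181) = Mul(Add(Pow(28, 2), 49), 181) = Mul(Add(784, 49), 181) = Mul(833, 181) = 150773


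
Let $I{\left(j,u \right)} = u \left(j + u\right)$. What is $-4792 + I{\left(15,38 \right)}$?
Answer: $-2778$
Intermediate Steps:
$-4792 + I{\left(15,38 \right)} = -4792 + 38 \left(15 + 38\right) = -4792 + 38 \cdot 53 = -4792 + 2014 = -2778$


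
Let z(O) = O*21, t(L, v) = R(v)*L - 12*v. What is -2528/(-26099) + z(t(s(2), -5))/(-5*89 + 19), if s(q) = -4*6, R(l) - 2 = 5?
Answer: 10044910/1853029 ≈ 5.4208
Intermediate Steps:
R(l) = 7 (R(l) = 2 + 5 = 7)
s(q) = -24
t(L, v) = -12*v + 7*L (t(L, v) = 7*L - 12*v = -12*v + 7*L)
z(O) = 21*O
-2528/(-26099) + z(t(s(2), -5))/(-5*89 + 19) = -2528/(-26099) + (21*(-12*(-5) + 7*(-24)))/(-5*89 + 19) = -2528*(-1/26099) + (21*(60 - 168))/(-445 + 19) = 2528/26099 + (21*(-108))/(-426) = 2528/26099 - 2268*(-1/426) = 2528/26099 + 378/71 = 10044910/1853029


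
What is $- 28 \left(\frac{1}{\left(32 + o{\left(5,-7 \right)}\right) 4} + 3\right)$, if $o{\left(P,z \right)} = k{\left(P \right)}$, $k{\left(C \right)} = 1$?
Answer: $- \frac{2779}{33} \approx -84.212$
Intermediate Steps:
$o{\left(P,z \right)} = 1$
$- 28 \left(\frac{1}{\left(32 + o{\left(5,-7 \right)}\right) 4} + 3\right) = - 28 \left(\frac{1}{\left(32 + 1\right) 4} + 3\right) = - 28 \left(\frac{1}{33} \cdot \frac{1}{4} + 3\right) = - 28 \left(\frac{1}{132} + 3\right) = \left(-28\right) \frac{397}{132} = - \frac{2779}{33}$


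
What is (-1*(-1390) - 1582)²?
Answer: 36864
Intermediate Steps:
(-1*(-1390) - 1582)² = (1390 - 1582)² = (-192)² = 36864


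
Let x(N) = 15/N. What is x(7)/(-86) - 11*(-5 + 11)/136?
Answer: -10443/20468 ≈ -0.51021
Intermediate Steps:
x(7)/(-86) - 11*(-5 + 11)/136 = (15/7)/(-86) - 11*(-5 + 11)/136 = (15*(⅐))*(-1/86) - 11*6*(1/136) = (15/7)*(-1/86) - 66*1/136 = -15/602 - 33/68 = -10443/20468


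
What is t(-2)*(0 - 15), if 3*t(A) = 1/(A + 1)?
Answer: 5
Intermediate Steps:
t(A) = 1/(3*(1 + A)) (t(A) = 1/(3*(A + 1)) = 1/(3*(1 + A)))
t(-2)*(0 - 15) = (1/(3*(1 - 2)))*(0 - 15) = ((⅓)/(-1))*(-15) = ((⅓)*(-1))*(-15) = -⅓*(-15) = 5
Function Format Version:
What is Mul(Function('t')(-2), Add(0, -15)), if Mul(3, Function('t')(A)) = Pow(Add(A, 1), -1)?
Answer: 5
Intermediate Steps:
Function('t')(A) = Mul(Rational(1, 3), Pow(Add(1, A), -1)) (Function('t')(A) = Mul(Rational(1, 3), Pow(Add(A, 1), -1)) = Mul(Rational(1, 3), Pow(Add(1, A), -1)))
Mul(Function('t')(-2), Add(0, -15)) = Mul(Mul(Rational(1, 3), Pow(Add(1, -2), -1)), Add(0, -15)) = Mul(Mul(Rational(1, 3), Pow(-1, -1)), -15) = Mul(Mul(Rational(1, 3), -1), -15) = Mul(Rational(-1, 3), -15) = 5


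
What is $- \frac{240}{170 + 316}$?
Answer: $- \frac{40}{81} \approx -0.49383$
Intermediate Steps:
$- \frac{240}{170 + 316} = - \frac{240}{486} = \left(-240\right) \frac{1}{486} = - \frac{40}{81}$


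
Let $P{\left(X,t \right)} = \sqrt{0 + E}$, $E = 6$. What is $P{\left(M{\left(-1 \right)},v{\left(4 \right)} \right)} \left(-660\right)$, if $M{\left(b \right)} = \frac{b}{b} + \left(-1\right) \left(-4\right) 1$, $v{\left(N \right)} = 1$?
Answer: $- 660 \sqrt{6} \approx -1616.7$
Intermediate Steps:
$M{\left(b \right)} = 5$ ($M{\left(b \right)} = 1 + 4 \cdot 1 = 1 + 4 = 5$)
$P{\left(X,t \right)} = \sqrt{6}$ ($P{\left(X,t \right)} = \sqrt{0 + 6} = \sqrt{6}$)
$P{\left(M{\left(-1 \right)},v{\left(4 \right)} \right)} \left(-660\right) = \sqrt{6} \left(-660\right) = - 660 \sqrt{6}$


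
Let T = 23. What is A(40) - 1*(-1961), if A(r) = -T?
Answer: 1938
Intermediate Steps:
A(r) = -23 (A(r) = -1*23 = -23)
A(40) - 1*(-1961) = -23 - 1*(-1961) = -23 + 1961 = 1938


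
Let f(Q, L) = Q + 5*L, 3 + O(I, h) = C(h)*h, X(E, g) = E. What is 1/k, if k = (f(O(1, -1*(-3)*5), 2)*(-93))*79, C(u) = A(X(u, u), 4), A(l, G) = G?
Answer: -1/492249 ≈ -2.0315e-6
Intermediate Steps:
C(u) = 4
O(I, h) = -3 + 4*h
k = -492249 (k = (((-3 + 4*(-1*(-3)*5)) + 5*2)*(-93))*79 = (((-3 + 4*(3*5)) + 10)*(-93))*79 = (((-3 + 4*15) + 10)*(-93))*79 = (((-3 + 60) + 10)*(-93))*79 = ((57 + 10)*(-93))*79 = (67*(-93))*79 = -6231*79 = -492249)
1/k = 1/(-492249) = -1/492249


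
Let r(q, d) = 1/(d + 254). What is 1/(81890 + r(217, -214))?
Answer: 40/3275601 ≈ 1.2212e-5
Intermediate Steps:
r(q, d) = 1/(254 + d)
1/(81890 + r(217, -214)) = 1/(81890 + 1/(254 - 214)) = 1/(81890 + 1/40) = 1/(3275601/40) = 40/3275601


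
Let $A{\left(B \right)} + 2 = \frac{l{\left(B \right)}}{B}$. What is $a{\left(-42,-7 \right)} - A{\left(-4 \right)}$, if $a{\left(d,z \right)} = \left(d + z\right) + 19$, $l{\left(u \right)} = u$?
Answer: $-29$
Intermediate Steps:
$a{\left(d,z \right)} = 19 + d + z$
$A{\left(B \right)} = -1$ ($A{\left(B \right)} = -2 + \frac{B}{B} = -2 + 1 = -1$)
$a{\left(-42,-7 \right)} - A{\left(-4 \right)} = \left(19 - 42 - 7\right) - -1 = -30 + 1 = -29$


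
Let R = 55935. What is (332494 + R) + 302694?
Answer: 691123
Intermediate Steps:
(332494 + R) + 302694 = (332494 + 55935) + 302694 = 388429 + 302694 = 691123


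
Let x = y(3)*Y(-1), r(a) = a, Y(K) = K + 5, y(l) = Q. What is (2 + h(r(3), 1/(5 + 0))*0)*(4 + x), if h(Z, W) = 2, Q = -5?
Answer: -32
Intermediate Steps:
y(l) = -5
Y(K) = 5 + K
x = -20 (x = -5*(5 - 1) = -5*4 = -20)
(2 + h(r(3), 1/(5 + 0))*0)*(4 + x) = (2 + 2*0)*(4 - 20) = (2 + 0)*(-16) = 2*(-16) = -32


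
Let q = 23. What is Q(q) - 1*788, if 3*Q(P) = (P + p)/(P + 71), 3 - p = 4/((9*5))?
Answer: -4999277/6345 ≈ -787.91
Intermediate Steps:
p = 131/45 (p = 3 - 4/(9*5) = 3 - 4/45 = 131/45 ≈ 2.9111)
Q(P) = (131/45 + P)/(3*(71 + P)) (Q(P) = ((P + 131/45)/(P + 71))/3 = ((131/45 + P)/(71 + P))/3 = (131/45 + P)/(3*(71 + P)))
Q(q) - 1*788 = (131 + 45*23)/(135*(71 + 23)) - 1*788 = (1/135)*(131 + 1035)/94 - 788 = (1/135)*(1/94)*1166 - 788 = 583/6345 - 788 = -4999277/6345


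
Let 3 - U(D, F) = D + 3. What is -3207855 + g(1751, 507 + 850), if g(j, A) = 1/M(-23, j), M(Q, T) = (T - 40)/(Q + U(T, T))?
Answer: -5488641679/1711 ≈ -3.2079e+6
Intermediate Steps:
U(D, F) = -D (U(D, F) = 3 - (D + 3) = 3 - (3 + D) = 3 + (-3 - D) = -D)
M(Q, T) = (-40 + T)/(Q - T) (M(Q, T) = (T - 40)/(Q - T) = (-40 + T)/(Q - T))
g(j, A) = (-23 - j)/(-40 + j) (g(j, A) = 1/((-40 + j)/(-23 - j)) = (-23 - j)/(-40 + j))
-3207855 + g(1751, 507 + 850) = -3207855 + (-23 - 1*1751)/(-40 + 1751) = -3207855 + (-23 - 1751)/1711 = -3207855 + (1/1711)*(-1774) = -3207855 - 1774/1711 = -5488641679/1711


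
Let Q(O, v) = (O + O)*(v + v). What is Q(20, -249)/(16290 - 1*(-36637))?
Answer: -19920/52927 ≈ -0.37637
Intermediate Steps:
Q(O, v) = 4*O*v (Q(O, v) = (2*O)*(2*v) = 4*O*v)
Q(20, -249)/(16290 - 1*(-36637)) = (4*20*(-249))/(16290 - 1*(-36637)) = -19920/(16290 + 36637) = -19920/52927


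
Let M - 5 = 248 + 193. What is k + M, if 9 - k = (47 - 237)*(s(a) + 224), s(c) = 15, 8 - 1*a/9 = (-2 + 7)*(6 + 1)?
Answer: 45865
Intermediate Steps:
a = -243 (a = 72 - 9*(-2 + 7)*(6 + 1) = 72 - 45*7 = 72 - 9*35 = 72 - 315 = -243)
M = 446 (M = 5 + (248 + 193) = 5 + 441 = 446)
k = 45419 (k = 9 - (47 - 237)*(15 + 224) = 9 - (-190)*239 = 9 - 1*(-45410) = 9 + 45410 = 45419)
k + M = 45419 + 446 = 45865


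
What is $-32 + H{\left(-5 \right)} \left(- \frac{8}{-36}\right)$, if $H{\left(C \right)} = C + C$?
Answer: $- \frac{308}{9} \approx -34.222$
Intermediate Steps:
$H{\left(C \right)} = 2 C$
$-32 + H{\left(-5 \right)} \left(- \frac{8}{-36}\right) = -32 + 2 \left(-5\right) \left(- \frac{8}{-36}\right) = -32 - 10 \left(\left(-8\right) \left(- \frac{1}{36}\right)\right) = -32 - \frac{20}{9} = - \frac{308}{9}$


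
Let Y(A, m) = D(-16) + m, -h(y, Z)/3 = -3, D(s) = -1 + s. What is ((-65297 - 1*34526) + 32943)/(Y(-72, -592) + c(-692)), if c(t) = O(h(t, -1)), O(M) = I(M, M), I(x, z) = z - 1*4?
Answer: 16720/151 ≈ 110.73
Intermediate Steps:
I(x, z) = -4 + z (I(x, z) = z - 4 = -4 + z)
h(y, Z) = 9 (h(y, Z) = -3*(-3) = 9)
O(M) = -4 + M
Y(A, m) = -17 + m (Y(A, m) = (-1 - 16) + m = -17 + m)
c(t) = 5 (c(t) = -4 + 9 = 5)
((-65297 - 1*34526) + 32943)/(Y(-72, -592) + c(-692)) = ((-65297 - 1*34526) + 32943)/((-17 - 592) + 5) = ((-65297 - 34526) + 32943)/(-609 + 5) = (-99823 + 32943)/(-604) = -66880*(-1/604) = 16720/151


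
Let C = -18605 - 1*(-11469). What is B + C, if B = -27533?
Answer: -34669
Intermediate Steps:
C = -7136 (C = -18605 + 11469 = -7136)
B + C = -27533 - 7136 = -34669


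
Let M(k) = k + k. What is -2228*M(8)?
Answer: -35648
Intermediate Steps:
M(k) = 2*k
-2228*M(8) = -4456*8 = -2228*16 = -35648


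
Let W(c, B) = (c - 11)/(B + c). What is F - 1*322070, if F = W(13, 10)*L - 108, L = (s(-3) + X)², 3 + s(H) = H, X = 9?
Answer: -7410076/23 ≈ -3.2218e+5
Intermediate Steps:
s(H) = -3 + H
L = 9 (L = ((-3 - 3) + 9)² = (-6 + 9)² = 3² = 9)
W(c, B) = (-11 + c)/(B + c)
F = -2466/23 (F = ((-11 + 13)/(10 + 13))*9 - 108 = (2/23)*9 - 108 = 18/23 - 108 = -2466/23 ≈ -107.22)
F - 1*322070 = -2466/23 - 1*322070 = -2466/23 - 322070 = -7410076/23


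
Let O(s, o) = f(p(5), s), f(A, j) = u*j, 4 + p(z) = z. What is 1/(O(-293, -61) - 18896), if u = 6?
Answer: -1/20654 ≈ -4.8417e-5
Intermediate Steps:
p(z) = -4 + z
f(A, j) = 6*j
O(s, o) = 6*s
1/(O(-293, -61) - 18896) = 1/(6*(-293) - 18896) = 1/(-1758 - 18896) = 1/(-20654) = -1/20654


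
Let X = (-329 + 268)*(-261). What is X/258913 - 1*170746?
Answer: -44208343177/258913 ≈ -1.7075e+5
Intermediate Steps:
X = 15921 (X = -61*(-261) = 15921)
X/258913 - 1*170746 = 15921/258913 - 1*170746 = 15921*(1/258913) - 170746 = 15921/258913 - 170746 = -44208343177/258913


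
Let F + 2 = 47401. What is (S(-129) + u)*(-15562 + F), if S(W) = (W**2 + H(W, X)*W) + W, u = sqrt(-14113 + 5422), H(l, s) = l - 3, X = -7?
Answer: 1067812980 + 31837*I*sqrt(8691) ≈ 1.0678e+9 + 2.968e+6*I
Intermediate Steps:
F = 47399 (F = -2 + 47401 = 47399)
H(l, s) = -3 + l
u = I*sqrt(8691) (u = sqrt(-8691) = I*sqrt(8691) ≈ 93.226*I)
S(W) = W + W**2 + W*(-3 + W) (S(W) = (W**2 + (-3 + W)*W) + W = (W**2 + W*(-3 + W)) + W = W + W**2 + W*(-3 + W))
(S(-129) + u)*(-15562 + F) = (2*(-129)*(-1 - 129) + I*sqrt(8691))*(-15562 + 47399) = (2*(-129)*(-130) + I*sqrt(8691))*31837 = (33540 + I*sqrt(8691))*31837 = 1067812980 + 31837*I*sqrt(8691)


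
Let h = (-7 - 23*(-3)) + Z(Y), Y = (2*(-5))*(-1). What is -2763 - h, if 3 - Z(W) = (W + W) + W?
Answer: -2798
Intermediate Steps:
Y = 10 (Y = -10*(-1) = 10)
Z(W) = 3 - 3*W (Z(W) = 3 - ((W + W) + W) = 3 - (2*W + W) = 3 - 3*W)
h = 35 (h = (-7 - 23*(-3)) + (3 - 3*10) = (-7 + 69) + (3 - 30) = 62 - 27 = 35)
-2763 - h = -2763 - 1*35 = -2763 - 35 = -2798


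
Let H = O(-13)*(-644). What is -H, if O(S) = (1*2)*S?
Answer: -16744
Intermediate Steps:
O(S) = 2*S
H = 16744 (H = (2*(-13))*(-644) = -26*(-644) = 16744)
-H = -1*16744 = -16744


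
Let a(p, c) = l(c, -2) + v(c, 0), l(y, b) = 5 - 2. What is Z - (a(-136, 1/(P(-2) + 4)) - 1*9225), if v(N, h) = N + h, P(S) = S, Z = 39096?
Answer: 96635/2 ≈ 48318.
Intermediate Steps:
l(y, b) = 3
a(p, c) = 3 + c (a(p, c) = 3 + (c + 0) = 3 + c)
Z - (a(-136, 1/(P(-2) + 4)) - 1*9225) = 39096 - ((3 + 1/(-2 + 4)) - 1*9225) = 39096 - ((3 + 1/2) - 9225) = 39096 - ((3 + ½) - 9225) = 39096 - (7/2 - 9225) = 39096 - 1*(-18443/2) = 39096 + 18443/2 = 96635/2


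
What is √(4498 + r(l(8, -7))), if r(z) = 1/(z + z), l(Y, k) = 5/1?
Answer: √449810/10 ≈ 67.068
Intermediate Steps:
l(Y, k) = 5 (l(Y, k) = 5*1 = 5)
r(z) = 1/(2*z)
√(4498 + r(l(8, -7))) = √(4498 + (½)/5) = √(4498 + (½)*(⅕)) = √(4498 + ⅒) = √(44981/10) = √449810/10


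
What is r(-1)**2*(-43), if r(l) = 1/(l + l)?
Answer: -43/4 ≈ -10.750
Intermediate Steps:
r(l) = 1/(2*l)
r(-1)**2*(-43) = ((1/2)/(-1))**2*(-43) = ((1/2)*(-1))**2*(-43) = (-1/2)**2*(-43) = (1/4)*(-43) = -43/4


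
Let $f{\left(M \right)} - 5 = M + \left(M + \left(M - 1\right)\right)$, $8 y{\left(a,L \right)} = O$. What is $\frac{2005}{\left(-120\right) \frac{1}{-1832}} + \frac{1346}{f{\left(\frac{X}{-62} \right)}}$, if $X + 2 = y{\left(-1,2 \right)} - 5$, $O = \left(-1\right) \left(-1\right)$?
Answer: $\frac{199343369}{6447} \approx 30920.0$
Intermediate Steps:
$O = 1$
$y{\left(a,L \right)} = \frac{1}{8}$ ($y{\left(a,L \right)} = \frac{1}{8} \cdot 1 = \frac{1}{8}$)
$X = - \frac{55}{8}$ ($X = -2 + \left(\frac{1}{8} - 5\right) = -2 - \frac{39}{8} = - \frac{55}{8} \approx -6.875$)
$f{\left(M \right)} = 4 + 3 M$ ($f{\left(M \right)} = 5 + \left(M + \left(M + \left(M - 1\right)\right)\right) = 5 + \left(M + \left(M + \left(-1 + M\right)\right)\right) = 5 + \left(M + \left(-1 + 2 M\right)\right) = 5 + \left(-1 + 3 M\right) = 4 + 3 M$)
$\frac{2005}{\left(-120\right) \frac{1}{-1832}} + \frac{1346}{f{\left(\frac{X}{-62} \right)}} = \frac{2005}{\left(-120\right) \frac{1}{-1832}} + \frac{1346}{4 + 3 \left(- \frac{55}{8 \left(-62\right)}\right)} = \frac{2005}{\left(-120\right) \left(- \frac{1}{1832}\right)} + \frac{1346}{4 + 3 \left(\left(- \frac{55}{8}\right) \left(- \frac{1}{62}\right)\right)} = \frac{2005}{\frac{15}{229}} + \frac{1346}{4 + 3 \cdot \frac{55}{496}} = 2005 \cdot \frac{229}{15} + \frac{1346}{4 + \frac{165}{496}} = \frac{91829}{3} + \frac{1346}{\frac{2149}{496}} = \frac{91829}{3} + 1346 \cdot \frac{496}{2149} = \frac{91829}{3} + \frac{667616}{2149} = \frac{199343369}{6447}$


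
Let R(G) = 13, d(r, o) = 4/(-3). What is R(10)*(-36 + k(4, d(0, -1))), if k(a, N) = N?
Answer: -1456/3 ≈ -485.33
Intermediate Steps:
d(r, o) = -4/3 (d(r, o) = 4*(-⅓) = -4/3)
R(10)*(-36 + k(4, d(0, -1))) = 13*(-36 - 4/3) = 13*(-112/3) = -1456/3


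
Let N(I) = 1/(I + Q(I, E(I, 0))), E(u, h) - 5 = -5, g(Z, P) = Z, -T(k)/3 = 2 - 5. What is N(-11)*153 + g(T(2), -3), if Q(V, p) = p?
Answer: -54/11 ≈ -4.9091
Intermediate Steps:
T(k) = 9 (T(k) = -3*(2 - 5) = -3*(-3) = 9)
E(u, h) = 0 (E(u, h) = 5 - 5 = 0)
N(I) = 1/I (N(I) = 1/(I + 0) = 1/I)
N(-11)*153 + g(T(2), -3) = 153/(-11) + 9 = -1/11*153 + 9 = -153/11 + 9 = -54/11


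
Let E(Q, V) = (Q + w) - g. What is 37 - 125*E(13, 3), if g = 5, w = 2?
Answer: -1213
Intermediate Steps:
E(Q, V) = -3 + Q (E(Q, V) = (Q + 2) - 1*5 = (2 + Q) - 5 = -3 + Q)
37 - 125*E(13, 3) = 37 - 125*(-3 + 13) = 37 - 125*10 = 37 - 1250 = -1213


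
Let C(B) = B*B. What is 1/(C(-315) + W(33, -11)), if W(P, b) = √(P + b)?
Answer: 99225/9845600603 - √22/9845600603 ≈ 1.0078e-5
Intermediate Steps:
C(B) = B²
1/(C(-315) + W(33, -11)) = 1/((-315)² + √(33 - 11)) = 1/(99225 + √22)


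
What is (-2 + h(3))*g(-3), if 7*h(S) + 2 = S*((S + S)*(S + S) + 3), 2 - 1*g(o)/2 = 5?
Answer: -606/7 ≈ -86.571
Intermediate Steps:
g(o) = -6 (g(o) = 4 - 2*5 = 4 - 10 = -6)
h(S) = -2/7 + S*(3 + 4*S**2)/7 (h(S) = -2/7 + (S*((S + S)*(S + S) + 3))/7 = -2/7 + (S*((2*S)*(2*S) + 3))/7 = -2/7 + (S*(4*S**2 + 3))/7 = -2/7 + (S*(3 + 4*S**2))/7 = -2/7 + S*(3 + 4*S**2)/7)
(-2 + h(3))*g(-3) = (-2 + (-2/7 + (3/7)*3 + (4/7)*3**3))*(-6) = (-2 + (-2/7 + 9/7 + (4/7)*27))*(-6) = (-2 + (-2/7 + 9/7 + 108/7))*(-6) = (-2 + 115/7)*(-6) = (101/7)*(-6) = -606/7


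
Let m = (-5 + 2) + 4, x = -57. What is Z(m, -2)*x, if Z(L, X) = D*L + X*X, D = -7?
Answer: 171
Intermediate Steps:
m = 1 (m = -3 + 4 = 1)
Z(L, X) = X² - 7*L (Z(L, X) = -7*L + X*X = -7*L + X² = X² - 7*L)
Z(m, -2)*x = ((-2)² - 7*1)*(-57) = (4 - 7)*(-57) = -3*(-57) = 171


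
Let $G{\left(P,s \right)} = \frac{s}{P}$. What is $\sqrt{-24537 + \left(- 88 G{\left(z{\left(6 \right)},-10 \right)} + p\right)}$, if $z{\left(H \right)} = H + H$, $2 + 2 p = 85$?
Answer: $\frac{23 i \sqrt{1662}}{6} \approx 156.28 i$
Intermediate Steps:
$p = \frac{83}{2}$ ($p = -1 + \frac{1}{2} \cdot 85 = -1 + \frac{85}{2} = \frac{83}{2} \approx 41.5$)
$z{\left(H \right)} = 2 H$
$\sqrt{-24537 + \left(- 88 G{\left(z{\left(6 \right)},-10 \right)} + p\right)} = \sqrt{-24537 - \left(- \frac{83}{2} + 88 \left(- \frac{10}{2 \cdot 6}\right)\right)} = \sqrt{-24537 - \left(- \frac{83}{2} + 88 \left(- \frac{10}{12}\right)\right)} = \sqrt{-24537 - \left(- \frac{83}{2} + 88 \left(\left(-10\right) \frac{1}{12}\right)\right)} = \sqrt{-24537 + \left(\left(-88\right) \left(- \frac{5}{6}\right) + \frac{83}{2}\right)} = \sqrt{-24537 + \left(\frac{220}{3} + \frac{83}{2}\right)} = \sqrt{-24537 + \frac{689}{6}} = \sqrt{- \frac{146533}{6}} = \frac{23 i \sqrt{1662}}{6}$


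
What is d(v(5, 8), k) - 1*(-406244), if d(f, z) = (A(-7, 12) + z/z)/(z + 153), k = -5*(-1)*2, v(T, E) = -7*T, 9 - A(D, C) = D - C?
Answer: 66217801/163 ≈ 4.0624e+5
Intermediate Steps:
A(D, C) = 9 + C - D (A(D, C) = 9 - (D - C) = 9 + (C - D) = 9 + C - D)
k = 10 (k = 5*2 = 10)
d(f, z) = 29/(153 + z) (d(f, z) = ((9 + 12 - 1*(-7)) + z/z)/(z + 153) = ((9 + 12 + 7) + 1)/(153 + z) = (28 + 1)/(153 + z) = 29/(153 + z))
d(v(5, 8), k) - 1*(-406244) = 29/(153 + 10) - 1*(-406244) = 29/163 + 406244 = 66217801/163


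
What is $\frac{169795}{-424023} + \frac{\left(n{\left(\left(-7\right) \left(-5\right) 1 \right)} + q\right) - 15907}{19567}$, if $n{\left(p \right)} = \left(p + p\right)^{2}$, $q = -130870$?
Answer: $- \frac{63481489936}{8296858041} \approx -7.6513$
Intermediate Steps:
$n{\left(p \right)} = 4 p^{2}$ ($n{\left(p \right)} = \left(2 p\right)^{2} = 4 p^{2}$)
$\frac{169795}{-424023} + \frac{\left(n{\left(\left(-7\right) \left(-5\right) 1 \right)} + q\right) - 15907}{19567} = \frac{169795}{-424023} + \frac{\left(4 \left(\left(-7\right) \left(-5\right) 1\right)^{2} - 130870\right) - 15907}{19567} = 169795 \left(- \frac{1}{424023}\right) + \left(\left(4 \left(35 \cdot 1\right)^{2} - 130870\right) - 15907\right) \frac{1}{19567} = - \frac{169795}{424023} + \left(\left(4 \cdot 35^{2} - 130870\right) - 15907\right) \frac{1}{19567} = - \frac{169795}{424023} + \left(\left(4 \cdot 1225 - 130870\right) - 15907\right) \frac{1}{19567} = - \frac{169795}{424023} + \left(\left(4900 - 130870\right) - 15907\right) \frac{1}{19567} = - \frac{169795}{424023} + \left(-125970 - 15907\right) \frac{1}{19567} = - \frac{169795}{424023} - \frac{141877}{19567} = - \frac{63481489936}{8296858041}$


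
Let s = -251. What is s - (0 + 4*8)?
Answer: -283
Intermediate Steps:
s - (0 + 4*8) = -251 - (0 + 4*8) = -251 - (0 + 32) = -251 - 1*32 = -251 - 32 = -283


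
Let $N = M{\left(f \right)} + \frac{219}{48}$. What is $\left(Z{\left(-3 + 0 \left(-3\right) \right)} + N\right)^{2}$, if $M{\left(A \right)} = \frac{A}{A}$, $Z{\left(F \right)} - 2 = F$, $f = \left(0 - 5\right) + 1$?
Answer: $\frac{5329}{256} \approx 20.816$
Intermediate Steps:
$f = -4$ ($f = -5 + 1 = -4$)
$Z{\left(F \right)} = 2 + F$
$M{\left(A \right)} = 1$
$N = \frac{89}{16}$ ($N = 1 + \frac{219}{48} = 1 + 219 \cdot \frac{1}{48} = 1 + \frac{73}{16} = \frac{89}{16} \approx 5.5625$)
$\left(Z{\left(-3 + 0 \left(-3\right) \right)} + N\right)^{2} = \left(\left(2 + \left(-3 + 0 \left(-3\right)\right)\right) + \frac{89}{16}\right)^{2} = \left(\left(2 + \left(-3 + 0\right)\right) + \frac{89}{16}\right)^{2} = \left(\left(2 - 3\right) + \frac{89}{16}\right)^{2} = \left(-1 + \frac{89}{16}\right)^{2} = \left(\frac{73}{16}\right)^{2} = \frac{5329}{256}$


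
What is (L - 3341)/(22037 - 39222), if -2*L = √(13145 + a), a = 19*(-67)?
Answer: 3341/17185 + 2*√742/17185 ≈ 0.19758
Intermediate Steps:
a = -1273
L = -2*√742 (L = -√(13145 - 1273)/2 = -2*√742 ≈ -54.479)
(L - 3341)/(22037 - 39222) = (-2*√742 - 3341)/(22037 - 39222) = (-3341 - 2*√742)/(-17185) = (-3341 - 2*√742)*(-1/17185) = 3341/17185 + 2*√742/17185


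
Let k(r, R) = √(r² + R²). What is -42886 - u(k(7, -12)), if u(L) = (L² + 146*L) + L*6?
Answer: -43079 - 152*√193 ≈ -45191.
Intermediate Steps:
k(r, R) = √(R² + r²)
u(L) = L² + 152*L (u(L) = (L² + 146*L) + 6*L = L² + 152*L)
-42886 - u(k(7, -12)) = -42886 - √((-12)² + 7²)*(152 + √((-12)² + 7²)) = -42886 - √(144 + 49)*(152 + √(144 + 49)) = -42886 - √193*(152 + √193)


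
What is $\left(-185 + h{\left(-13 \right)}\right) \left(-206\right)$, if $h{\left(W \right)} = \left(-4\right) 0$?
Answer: $38110$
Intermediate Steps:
$h{\left(W \right)} = 0$
$\left(-185 + h{\left(-13 \right)}\right) \left(-206\right) = \left(-185 + 0\right) \left(-206\right) = \left(-185\right) \left(-206\right) = 38110$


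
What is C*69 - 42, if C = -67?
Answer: -4665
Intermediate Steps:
C*69 - 42 = -67*69 - 42 = -4623 - 42 = -4665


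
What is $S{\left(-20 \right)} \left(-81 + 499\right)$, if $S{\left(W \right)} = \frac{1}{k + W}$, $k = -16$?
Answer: $- \frac{209}{18} \approx -11.611$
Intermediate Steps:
$S{\left(W \right)} = \frac{1}{-16 + W}$
$S{\left(-20 \right)} \left(-81 + 499\right) = \frac{-81 + 499}{-16 - 20} = \frac{1}{-36} \cdot 418 = \left(- \frac{1}{36}\right) 418 = - \frac{209}{18}$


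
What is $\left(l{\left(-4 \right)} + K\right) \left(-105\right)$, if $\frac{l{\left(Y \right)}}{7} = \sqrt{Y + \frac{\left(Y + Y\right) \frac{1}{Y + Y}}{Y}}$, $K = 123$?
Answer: $-12915 - \frac{735 i \sqrt{17}}{2} \approx -12915.0 - 1515.2 i$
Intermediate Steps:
$l{\left(Y \right)} = 7 \sqrt{Y + \frac{1}{Y}}$ ($l{\left(Y \right)} = 7 \sqrt{Y + \frac{\left(Y + Y\right) \frac{1}{Y + Y}}{Y}} = 7 \sqrt{Y + \frac{2 Y \frac{1}{2 Y}}{Y}} = 7 \sqrt{Y + 1 \frac{1}{Y}} = 7 \sqrt{Y + \frac{1}{Y}}$)
$\left(l{\left(-4 \right)} + K\right) \left(-105\right) = \left(7 \sqrt{-4 + \frac{1}{-4}} + 123\right) \left(-105\right) = \left(7 \sqrt{-4 - \frac{1}{4}} + 123\right) \left(-105\right) = \left(7 \sqrt{- \frac{17}{4}} + 123\right) \left(-105\right) = \left(7 \frac{i \sqrt{17}}{2} + 123\right) \left(-105\right) = \left(\frac{7 i \sqrt{17}}{2} + 123\right) \left(-105\right) = \left(123 + \frac{7 i \sqrt{17}}{2}\right) \left(-105\right) = -12915 - \frac{735 i \sqrt{17}}{2}$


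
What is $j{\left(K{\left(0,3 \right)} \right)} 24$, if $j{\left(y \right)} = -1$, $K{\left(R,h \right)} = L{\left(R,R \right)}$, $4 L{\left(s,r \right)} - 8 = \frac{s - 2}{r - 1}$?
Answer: $-24$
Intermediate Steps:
$L{\left(s,r \right)} = 2 + \frac{-2 + s}{4 \left(-1 + r\right)}$ ($L{\left(s,r \right)} = 2 + \frac{\left(s - 2\right) \frac{1}{r - 1}}{4} = 2 + \frac{\left(-2 + s\right) \frac{1}{-1 + r}}{4} = 2 + \frac{\frac{1}{-1 + r} \left(-2 + s\right)}{4} = 2 + \frac{-2 + s}{4 \left(-1 + r\right)}$)
$K{\left(R,h \right)} = \frac{-10 + 9 R}{4 \left(-1 + R\right)}$ ($K{\left(R,h \right)} = \frac{-10 + R + 8 R}{4 \left(-1 + R\right)} = \frac{-10 + 9 R}{4 \left(-1 + R\right)}$)
$j{\left(K{\left(0,3 \right)} \right)} 24 = \left(-1\right) 24 = -24$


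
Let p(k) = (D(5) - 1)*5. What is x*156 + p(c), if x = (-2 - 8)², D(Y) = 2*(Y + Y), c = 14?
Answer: 15695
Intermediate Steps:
D(Y) = 4*Y (D(Y) = 2*(2*Y) = 4*Y)
x = 100 (x = (-10)² = 100)
p(k) = 95 (p(k) = (4*5 - 1)*5 = (20 - 1)*5 = 19*5 = 95)
x*156 + p(c) = 100*156 + 95 = 15600 + 95 = 15695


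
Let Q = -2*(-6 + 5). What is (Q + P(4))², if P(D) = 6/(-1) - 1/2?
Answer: 81/4 ≈ 20.250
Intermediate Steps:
Q = 2 (Q = -2*(-1) = 2)
P(D) = -13/2 (P(D) = 6*(-1) - 1*½ = -6 - ½ = -13/2)
(Q + P(4))² = (2 - 13/2)² = (-9/2)² = 81/4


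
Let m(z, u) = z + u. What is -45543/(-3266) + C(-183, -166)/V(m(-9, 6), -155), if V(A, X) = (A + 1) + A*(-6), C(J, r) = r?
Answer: 46633/13064 ≈ 3.5696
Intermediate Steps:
m(z, u) = u + z
V(A, X) = 1 - 5*A (V(A, X) = (1 + A) - 6*A = 1 - 5*A)
-45543/(-3266) + C(-183, -166)/V(m(-9, 6), -155) = -45543/(-3266) - 166/(1 - 5*(6 - 9)) = -45543*(-1/3266) - 166/(1 - 5*(-3)) = 45543/3266 - 166/(1 + 15) = 45543/3266 - 166/16 = 45543/3266 - 166*1/16 = 45543/3266 - 83/8 = 46633/13064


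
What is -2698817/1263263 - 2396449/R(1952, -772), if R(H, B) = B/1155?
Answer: 3496581799328761/975239036 ≈ 3.5854e+6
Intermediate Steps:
R(H, B) = B/1155 (R(H, B) = B*(1/1155) = B/1155)
-2698817/1263263 - 2396449/R(1952, -772) = -2698817/1263263 - 2396449/((1/1155)*(-772)) = -2698817*1/1263263 - 2396449/(-772/1155) = -2698817/1263263 - 2396449*(-1155/772) = -2698817/1263263 + 2767898595/772 = 3496581799328761/975239036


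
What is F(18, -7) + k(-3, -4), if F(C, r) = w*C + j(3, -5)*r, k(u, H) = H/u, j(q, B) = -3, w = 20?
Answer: 1147/3 ≈ 382.33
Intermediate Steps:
F(C, r) = -3*r + 20*C (F(C, r) = 20*C - 3*r = -3*r + 20*C)
F(18, -7) + k(-3, -4) = (-3*(-7) + 20*18) - 4/(-3) = (21 + 360) - 4*(-1/3) = 381 + 4/3 = 1147/3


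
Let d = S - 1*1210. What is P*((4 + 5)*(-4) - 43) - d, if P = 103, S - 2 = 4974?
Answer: -11903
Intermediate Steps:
S = 4976 (S = 2 + 4974 = 4976)
d = 3766 (d = 4976 - 1*1210 = 4976 - 1210 = 3766)
P*((4 + 5)*(-4) - 43) - d = 103*((4 + 5)*(-4) - 43) - 1*3766 = 103*(9*(-4) - 43) - 3766 = 103*(-36 - 43) - 3766 = 103*(-79) - 3766 = -8137 - 3766 = -11903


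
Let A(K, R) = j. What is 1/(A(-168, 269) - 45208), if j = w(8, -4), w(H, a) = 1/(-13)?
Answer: -13/587705 ≈ -2.2120e-5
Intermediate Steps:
w(H, a) = -1/13
j = -1/13 ≈ -0.076923
A(K, R) = -1/13
1/(A(-168, 269) - 45208) = 1/(-1/13 - 45208) = 1/(-587705/13) = -13/587705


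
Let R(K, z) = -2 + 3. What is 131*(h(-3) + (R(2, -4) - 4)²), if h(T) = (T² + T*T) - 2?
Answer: 3275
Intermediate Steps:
R(K, z) = 1
h(T) = -2 + 2*T² (h(T) = (T² + T²) - 2 = 2*T² - 2 = -2 + 2*T²)
131*(h(-3) + (R(2, -4) - 4)²) = 131*((-2 + 2*(-3)²) + (1 - 4)²) = 131*((-2 + 2*9) + (-3)²) = 131*((-2 + 18) + 9) = 131*(16 + 9) = 131*25 = 3275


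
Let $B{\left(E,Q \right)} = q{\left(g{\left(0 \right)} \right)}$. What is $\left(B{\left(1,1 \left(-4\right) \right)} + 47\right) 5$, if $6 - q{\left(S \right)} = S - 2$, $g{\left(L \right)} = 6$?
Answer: $245$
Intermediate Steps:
$q{\left(S \right)} = 8 - S$ ($q{\left(S \right)} = 6 - \left(S - 2\right) = 6 - \left(-2 + S\right) = 8 - S$)
$B{\left(E,Q \right)} = 2$ ($B{\left(E,Q \right)} = 8 - 6 = 2$)
$\left(B{\left(1,1 \left(-4\right) \right)} + 47\right) 5 = \left(2 + 47\right) 5 = 49 \cdot 5 = 245$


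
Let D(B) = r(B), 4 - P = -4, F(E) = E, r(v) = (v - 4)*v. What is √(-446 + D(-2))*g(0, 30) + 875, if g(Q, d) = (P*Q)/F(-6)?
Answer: 875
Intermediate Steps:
r(v) = v*(-4 + v) (r(v) = (-4 + v)*v = v*(-4 + v))
P = 8 (P = 4 - 1*(-4) = 4 + 4 = 8)
D(B) = B*(-4 + B)
g(Q, d) = -4*Q/3 (g(Q, d) = (8*Q)/(-6) = (8*Q)*(-⅙) = -4*Q/3)
√(-446 + D(-2))*g(0, 30) + 875 = √(-446 - 2*(-4 - 2))*(-4/3*0) + 875 = √(-446 - 2*(-6))*0 + 875 = √(-446 + 12)*0 + 875 = √(-434)*0 + 875 = (I*√434)*0 + 875 = 0 + 875 = 875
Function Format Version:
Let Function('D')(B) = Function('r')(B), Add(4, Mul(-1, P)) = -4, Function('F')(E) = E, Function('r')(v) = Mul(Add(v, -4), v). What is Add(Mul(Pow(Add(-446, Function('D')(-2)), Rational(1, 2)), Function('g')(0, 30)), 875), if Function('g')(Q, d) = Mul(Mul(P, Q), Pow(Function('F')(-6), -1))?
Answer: 875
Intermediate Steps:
Function('r')(v) = Mul(v, Add(-4, v)) (Function('r')(v) = Mul(Add(-4, v), v) = Mul(v, Add(-4, v)))
P = 8 (P = Add(4, Mul(-1, -4)) = Add(4, 4) = 8)
Function('D')(B) = Mul(B, Add(-4, B))
Function('g')(Q, d) = Mul(Rational(-4, 3), Q) (Function('g')(Q, d) = Mul(Mul(8, Q), Pow(-6, -1)) = Mul(Mul(8, Q), Rational(-1, 6)) = Mul(Rational(-4, 3), Q))
Add(Mul(Pow(Add(-446, Function('D')(-2)), Rational(1, 2)), Function('g')(0, 30)), 875) = Add(Mul(Pow(Add(-446, Mul(-2, Add(-4, -2))), Rational(1, 2)), Mul(Rational(-4, 3), 0)), 875) = Add(Mul(Pow(Add(-446, Mul(-2, -6)), Rational(1, 2)), 0), 875) = Add(Mul(Pow(Add(-446, 12), Rational(1, 2)), 0), 875) = Add(Mul(Pow(-434, Rational(1, 2)), 0), 875) = Add(Mul(Mul(I, Pow(434, Rational(1, 2))), 0), 875) = Add(0, 875) = 875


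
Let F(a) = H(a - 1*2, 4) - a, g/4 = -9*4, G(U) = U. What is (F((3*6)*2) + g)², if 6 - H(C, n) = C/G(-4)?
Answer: 109561/4 ≈ 27390.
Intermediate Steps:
g = -144 (g = 4*(-9*4) = 4*(-36) = -144)
H(C, n) = 6 + C/4 (H(C, n) = 6 - C/(-4) = 6 - C*(-1)/4 = 6 - (-1)*C/4 = 6 + C/4)
F(a) = 11/2 - 3*a/4 (F(a) = (6 + (a - 1*2)/4) - a = (6 + (a - 2)/4) - a = (6 + (-2 + a)/4) - a = (6 + (-½ + a/4)) - a = (11/2 + a/4) - a = 11/2 - 3*a/4)
(F((3*6)*2) + g)² = ((11/2 - 3*3*6*2/4) - 144)² = ((11/2 - 27*2/2) - 144)² = ((11/2 - ¾*36) - 144)² = ((11/2 - 27) - 144)² = (-43/2 - 144)² = (-331/2)² = 109561/4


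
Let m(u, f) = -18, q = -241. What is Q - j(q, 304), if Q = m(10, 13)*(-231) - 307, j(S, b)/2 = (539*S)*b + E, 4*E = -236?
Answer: 78982561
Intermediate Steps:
E = -59 (E = (¼)*(-236) = -59)
j(S, b) = -118 + 1078*S*b (j(S, b) = 2*((539*S)*b - 59) = 2*(539*S*b - 59) = 2*(-59 + 539*S*b) = -118 + 1078*S*b)
Q = 3851 (Q = -18*(-231) - 307 = 4158 - 307 = 3851)
Q - j(q, 304) = 3851 - (-118 + 1078*(-241)*304) = 3851 - (-118 - 78978592) = 3851 - 1*(-78978710) = 3851 + 78978710 = 78982561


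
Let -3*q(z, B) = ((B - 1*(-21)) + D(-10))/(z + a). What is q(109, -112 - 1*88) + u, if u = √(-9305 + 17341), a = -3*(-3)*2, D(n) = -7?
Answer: 62/127 + 14*√41 ≈ 90.132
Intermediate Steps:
a = 18 (a = 9*2 = 18)
u = 14*√41 (u = √8036 = 14*√41 ≈ 89.644)
q(z, B) = -(14 + B)/(3*(18 + z)) (q(z, B) = -((B - 1*(-21)) - 7)/(3*(z + 18)) = -((B + 21) - 7)/(3*(18 + z)) = -((21 + B) - 7)/(3*(18 + z)) = -(14 + B)/(3*(18 + z)))
q(109, -112 - 1*88) + u = (-14 - (-112 - 1*88))/(3*(18 + 109)) + 14*√41 = (⅓)*(-14 - (-112 - 88))/127 + 14*√41 = (⅓)*(1/127)*(-14 - 1*(-200)) + 14*√41 = (⅓)*(1/127)*(-14 + 200) + 14*√41 = (⅓)*(1/127)*186 + 14*√41 = 62/127 + 14*√41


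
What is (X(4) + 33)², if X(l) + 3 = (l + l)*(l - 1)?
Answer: 2916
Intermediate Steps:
X(l) = -3 + 2*l*(-1 + l) (X(l) = -3 + (l + l)*(l - 1) = -3 + (2*l)*(-1 + l) = -3 + 2*l*(-1 + l))
(X(4) + 33)² = ((-3 - 2*4 + 2*4²) + 33)² = ((-3 - 8 + 2*16) + 33)² = ((-3 - 8 + 32) + 33)² = (21 + 33)² = 54² = 2916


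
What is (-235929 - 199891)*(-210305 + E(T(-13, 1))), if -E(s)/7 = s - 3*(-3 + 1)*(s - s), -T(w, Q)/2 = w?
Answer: 91734444340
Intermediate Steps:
T(w, Q) = -2*w
E(s) = -7*s (E(s) = -7*(s - 3*(-3 + 1)*(s - s)) = -7*(s - (-6)*0) = -7*(s - 3*0) = -7*(s + 0) = -7*s)
(-235929 - 199891)*(-210305 + E(T(-13, 1))) = (-235929 - 199891)*(-210305 - (-14)*(-13)) = -435820*(-210305 - 7*26) = -435820*(-210305 - 182) = -435820*(-210487) = 91734444340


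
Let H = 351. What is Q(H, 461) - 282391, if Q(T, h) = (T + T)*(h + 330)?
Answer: 272891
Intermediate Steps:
Q(T, h) = 2*T*(330 + h) (Q(T, h) = (2*T)*(330 + h) = 2*T*(330 + h))
Q(H, 461) - 282391 = 2*351*(330 + 461) - 282391 = 2*351*791 - 282391 = 555282 - 282391 = 272891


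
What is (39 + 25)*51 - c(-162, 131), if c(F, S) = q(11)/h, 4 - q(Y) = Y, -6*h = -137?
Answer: 447210/137 ≈ 3264.3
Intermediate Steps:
h = 137/6 (h = -⅙*(-137) = 137/6 ≈ 22.833)
q(Y) = 4 - Y
c(F, S) = -42/137 (c(F, S) = (4 - 1*11)/(137/6) = (4 - 11)*(6/137) = -7*6/137 = -42/137)
(39 + 25)*51 - c(-162, 131) = (39 + 25)*51 - 1*(-42/137) = 64*51 + 42/137 = 3264 + 42/137 = 447210/137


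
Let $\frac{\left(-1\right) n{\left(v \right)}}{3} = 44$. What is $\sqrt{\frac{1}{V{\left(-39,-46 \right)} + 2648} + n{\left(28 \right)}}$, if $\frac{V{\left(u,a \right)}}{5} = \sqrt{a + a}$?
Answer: $\frac{\sqrt{10} \sqrt{\frac{-69907 - 264 i \sqrt{23}}{1324 + 5 i \sqrt{23}}}}{2} \approx 2.9756 \cdot 10^{-7} - 11.489 i$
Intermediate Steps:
$V{\left(u,a \right)} = 5 \sqrt{2} \sqrt{a}$ ($V{\left(u,a \right)} = 5 \sqrt{a + a} = 5 \sqrt{2 a} = 5 \sqrt{2} \sqrt{a}$)
$n{\left(v \right)} = -132$ ($n{\left(v \right)} = \left(-3\right) 44 = -132$)
$\sqrt{\frac{1}{V{\left(-39,-46 \right)} + 2648} + n{\left(28 \right)}} = \sqrt{\frac{1}{5 \sqrt{2} \sqrt{-46} + 2648} - 132} = \sqrt{\frac{1}{5 \sqrt{2} i \sqrt{46} + 2648} - 132} = \sqrt{\frac{1}{10 i \sqrt{23} + 2648} - 132} = \sqrt{\frac{1}{2648 + 10 i \sqrt{23}} - 132} = \sqrt{-132 + \frac{1}{2648 + 10 i \sqrt{23}}}$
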